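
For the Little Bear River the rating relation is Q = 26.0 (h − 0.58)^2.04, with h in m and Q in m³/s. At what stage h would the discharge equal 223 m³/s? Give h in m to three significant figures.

3.45 m

h − h₀ = (Q/C)^(1/b) = (223/26.0)^(1/2.04) = 2.868 m
h = 0.58 + 2.868 = 3.448 m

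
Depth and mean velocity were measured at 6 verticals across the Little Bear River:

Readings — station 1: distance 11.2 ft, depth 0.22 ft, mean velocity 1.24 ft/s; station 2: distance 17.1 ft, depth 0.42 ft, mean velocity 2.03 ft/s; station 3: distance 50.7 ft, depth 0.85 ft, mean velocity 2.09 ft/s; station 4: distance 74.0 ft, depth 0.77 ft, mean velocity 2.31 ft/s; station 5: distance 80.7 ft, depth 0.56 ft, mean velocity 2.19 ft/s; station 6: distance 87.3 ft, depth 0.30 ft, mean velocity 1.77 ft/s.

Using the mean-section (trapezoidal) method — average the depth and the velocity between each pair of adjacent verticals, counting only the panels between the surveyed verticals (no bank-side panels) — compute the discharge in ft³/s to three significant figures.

Panel 1-2: Δb = 5.9 ft, d̄ = (0.22+0.42)/2 = 0.32, v̄ = (1.24+2.03)/2 = 1.635 → q = 5.9×0.32×1.635 = 3.087 ft³/s
Panel 2-3: Δb = 33.6 ft, d̄ = (0.42+0.85)/2 = 0.635, v̄ = (2.03+2.09)/2 = 2.06 → q = 33.6×0.635×2.06 = 43.95 ft³/s
Panel 3-4: Δb = 23.3 ft, d̄ = (0.85+0.77)/2 = 0.81, v̄ = (2.09+2.31)/2 = 2.2 → q = 23.3×0.81×2.2 = 41.52 ft³/s
Panel 4-5: Δb = 6.7 ft, d̄ = (0.77+0.56)/2 = 0.665, v̄ = (2.31+2.19)/2 = 2.25 → q = 6.7×0.665×2.25 = 10.02 ft³/s
Panel 5-6: Δb = 6.6 ft, d̄ = (0.56+0.30)/2 = 0.43, v̄ = (2.19+1.77)/2 = 1.98 → q = 6.6×0.43×1.98 = 5.619 ft³/s
Q = Σ q = 104.2 ft³/s

104 ft³/s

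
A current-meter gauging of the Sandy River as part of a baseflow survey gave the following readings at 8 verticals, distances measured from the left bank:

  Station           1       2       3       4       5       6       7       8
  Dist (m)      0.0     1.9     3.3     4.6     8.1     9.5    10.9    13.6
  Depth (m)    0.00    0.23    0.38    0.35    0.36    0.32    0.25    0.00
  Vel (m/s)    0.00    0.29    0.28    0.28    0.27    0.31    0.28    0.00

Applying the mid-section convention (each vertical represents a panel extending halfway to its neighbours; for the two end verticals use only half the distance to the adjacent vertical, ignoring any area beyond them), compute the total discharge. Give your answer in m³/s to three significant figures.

w_2 = (3.3 − 0.0)/2 = 1.65 m; q_2 = 0.29 × 0.23 × 1.65 = 0.1101 m³/s
w_3 = (4.6 − 1.9)/2 = 1.35 m; q_3 = 0.28 × 0.38 × 1.35 = 0.1436 m³/s
w_4 = (8.1 − 3.3)/2 = 2.4 m; q_4 = 0.28 × 0.35 × 2.4 = 0.2352 m³/s
w_5 = (9.5 − 4.6)/2 = 2.45 m; q_5 = 0.27 × 0.36 × 2.45 = 0.2381 m³/s
w_6 = (10.9 − 8.1)/2 = 1.4 m; q_6 = 0.31 × 0.32 × 1.4 = 0.1389 m³/s
w_7 = (13.6 − 9.5)/2 = 2.05 m; q_7 = 0.28 × 0.25 × 2.05 = 0.1435 m³/s
Stations 1, 8 contribute zero (depth or velocity is 0).
Q = Σ qᵢ = 1.009 m³/s

1.01 m³/s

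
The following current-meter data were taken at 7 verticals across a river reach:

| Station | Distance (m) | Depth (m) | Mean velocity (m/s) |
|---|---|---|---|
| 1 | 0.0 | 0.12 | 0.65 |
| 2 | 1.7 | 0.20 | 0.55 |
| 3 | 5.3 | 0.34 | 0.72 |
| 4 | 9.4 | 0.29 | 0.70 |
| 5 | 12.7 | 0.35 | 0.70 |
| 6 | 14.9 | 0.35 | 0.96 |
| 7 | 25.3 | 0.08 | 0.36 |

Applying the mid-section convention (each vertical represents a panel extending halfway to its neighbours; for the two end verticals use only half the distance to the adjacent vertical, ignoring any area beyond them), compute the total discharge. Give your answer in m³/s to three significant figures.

4.99 m³/s

w_1 = (1.7 − 0.0)/2 = 0.85 m; q_1 = 0.65 × 0.12 × 0.85 = 0.06630 m³/s
w_2 = (5.3 − 0.0)/2 = 2.65 m; q_2 = 0.55 × 0.20 × 2.65 = 0.2915 m³/s
w_3 = (9.4 − 1.7)/2 = 3.85 m; q_3 = 0.72 × 0.34 × 3.85 = 0.9425 m³/s
w_4 = (12.7 − 5.3)/2 = 3.7 m; q_4 = 0.70 × 0.29 × 3.7 = 0.7511 m³/s
w_5 = (14.9 − 9.4)/2 = 2.75 m; q_5 = 0.70 × 0.35 × 2.75 = 0.6738 m³/s
w_6 = (25.3 − 12.7)/2 = 6.3 m; q_6 = 0.96 × 0.35 × 6.3 = 2.117 m³/s
w_7 = (25.3 − 14.9)/2 = 5.2 m; q_7 = 0.36 × 0.08 × 5.2 = 0.1498 m³/s
Q = Σ qᵢ = 4.992 m³/s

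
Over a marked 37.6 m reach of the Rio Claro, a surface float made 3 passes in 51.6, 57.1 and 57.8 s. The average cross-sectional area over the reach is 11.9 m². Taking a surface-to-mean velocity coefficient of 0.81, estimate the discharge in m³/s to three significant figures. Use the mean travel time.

6.53 m³/s

t̄ = (51.6 + 57.1 + 57.8) / 3 = 55.5 s
v_surface = L / t̄ = 37.6 / 55.5 = 0.6775 m/s
v_mean = 0.81 × 0.6775 = 0.5488 m/s
Q = A × v_mean = 11.9 × 0.5488 = 6.530 m³/s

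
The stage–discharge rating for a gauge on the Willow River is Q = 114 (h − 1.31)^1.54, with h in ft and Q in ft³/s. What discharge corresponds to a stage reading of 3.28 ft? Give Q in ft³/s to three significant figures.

324 ft³/s

Q = 114 × (3.28 − 1.31)^1.54 = 114 × 1.97^1.54 = 323.9 ft³/s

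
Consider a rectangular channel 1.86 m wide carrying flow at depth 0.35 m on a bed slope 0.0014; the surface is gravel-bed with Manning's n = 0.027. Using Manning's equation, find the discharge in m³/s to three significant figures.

A = b·y = 1.86 × 0.35 = 0.6510 m²
P = b + 2y = 1.86 + 2×0.35 = 2.560 m
R = A/P = 0.6510/2.560 = 0.2543 m
Q = (1/n)·A·R^(2/3)·S^(1/2) = (1/0.027) × 0.6510 × 0.2543^(2/3) × 0.0014^(1/2) = 0.3621 m³/s

0.362 m³/s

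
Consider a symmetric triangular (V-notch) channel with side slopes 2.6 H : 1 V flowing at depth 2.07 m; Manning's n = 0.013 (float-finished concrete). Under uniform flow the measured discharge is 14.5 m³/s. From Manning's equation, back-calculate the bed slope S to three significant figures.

A = z·y² = 2.6×2.07² = 11.14 m²
P = 2y√(1+z²) = 2×2.07×√(1+2.6²) = 11.53 m
R = A/P = 11.14/11.53 = 0.9660 m
S = (Q·n / (1·A·R^(2/3)))² = (14.5×0.013 / (1×11.14×0.9772))² = 0.0002998

0.000300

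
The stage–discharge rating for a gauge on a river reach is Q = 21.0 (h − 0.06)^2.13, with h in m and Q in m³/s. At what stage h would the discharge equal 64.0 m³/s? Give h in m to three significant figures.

h − h₀ = (Q/C)^(1/b) = (64.0/21.0)^(1/2.13) = 1.687 m
h = 0.06 + 1.687 = 1.747 m

1.75 m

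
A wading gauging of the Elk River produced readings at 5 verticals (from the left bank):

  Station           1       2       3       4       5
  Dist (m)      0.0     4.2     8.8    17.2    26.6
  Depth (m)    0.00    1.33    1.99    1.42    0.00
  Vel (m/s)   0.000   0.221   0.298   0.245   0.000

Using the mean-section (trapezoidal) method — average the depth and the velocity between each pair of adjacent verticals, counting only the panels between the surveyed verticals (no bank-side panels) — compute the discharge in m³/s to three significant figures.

7.00 m³/s

Panel 1-2: Δb = 4.2 m, d̄ = (0.00+1.33)/2 = 0.665, v̄ = (0.000+0.221)/2 = 0.1105 → q = 4.2×0.665×0.1105 = 0.3086 m³/s
Panel 2-3: Δb = 4.6 m, d̄ = (1.33+1.99)/2 = 1.66, v̄ = (0.221+0.298)/2 = 0.2595 → q = 4.6×1.66×0.2595 = 1.982 m³/s
Panel 3-4: Δb = 8.4 m, d̄ = (1.99+1.42)/2 = 1.705, v̄ = (0.298+0.245)/2 = 0.2715 → q = 8.4×1.705×0.2715 = 3.888 m³/s
Panel 4-5: Δb = 9.4 m, d̄ = (1.42+0.00)/2 = 0.71, v̄ = (0.245+0.000)/2 = 0.1225 → q = 9.4×0.71×0.1225 = 0.8176 m³/s
Q = Σ q = 6.996 m³/s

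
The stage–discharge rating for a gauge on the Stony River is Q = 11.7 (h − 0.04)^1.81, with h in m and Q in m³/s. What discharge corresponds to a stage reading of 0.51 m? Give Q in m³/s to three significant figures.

2.98 m³/s

Q = 11.7 × (0.51 − 0.04)^1.81 = 11.7 × 0.47^1.81 = 2.983 m³/s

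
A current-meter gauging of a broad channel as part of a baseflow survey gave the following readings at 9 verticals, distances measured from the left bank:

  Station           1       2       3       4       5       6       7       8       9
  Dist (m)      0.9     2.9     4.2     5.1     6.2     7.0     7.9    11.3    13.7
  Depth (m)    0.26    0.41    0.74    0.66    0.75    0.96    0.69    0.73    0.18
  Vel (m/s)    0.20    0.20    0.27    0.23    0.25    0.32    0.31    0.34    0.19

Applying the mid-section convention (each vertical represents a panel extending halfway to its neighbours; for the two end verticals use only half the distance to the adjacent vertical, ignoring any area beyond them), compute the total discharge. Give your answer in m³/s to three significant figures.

w_1 = (2.9 − 0.9)/2 = 1 m; q_1 = 0.20 × 0.26 × 1 = 0.05200 m³/s
w_2 = (4.2 − 0.9)/2 = 1.65 m; q_2 = 0.20 × 0.41 × 1.65 = 0.1353 m³/s
w_3 = (5.1 − 2.9)/2 = 1.1 m; q_3 = 0.27 × 0.74 × 1.1 = 0.2198 m³/s
w_4 = (6.2 − 4.2)/2 = 1 m; q_4 = 0.23 × 0.66 × 1 = 0.1518 m³/s
w_5 = (7.0 − 5.1)/2 = 0.95 m; q_5 = 0.25 × 0.75 × 0.95 = 0.1781 m³/s
w_6 = (7.9 − 6.2)/2 = 0.85 m; q_6 = 0.32 × 0.96 × 0.85 = 0.2611 m³/s
w_7 = (11.3 − 7.0)/2 = 2.15 m; q_7 = 0.31 × 0.69 × 2.15 = 0.4599 m³/s
w_8 = (13.7 − 7.9)/2 = 2.9 m; q_8 = 0.34 × 0.73 × 2.9 = 0.7198 m³/s
w_9 = (13.7 − 11.3)/2 = 1.2 m; q_9 = 0.19 × 0.18 × 1.2 = 0.04104 m³/s
Q = Σ qᵢ = 2.219 m³/s

2.22 m³/s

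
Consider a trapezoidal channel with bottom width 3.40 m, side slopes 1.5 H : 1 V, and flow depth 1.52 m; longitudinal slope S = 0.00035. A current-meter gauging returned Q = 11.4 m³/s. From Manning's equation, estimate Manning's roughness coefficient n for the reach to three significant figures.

A = (b + z·y)·y = (3.40 + 1.5×1.52)×1.52 = 8.634 m²
P = b + 2y√(1+z²) = 3.40 + 2×1.52×√(1+1.5²) = 8.880 m
R = A/P = 8.634/8.880 = 0.9722 m
n = (1/Q)·A·R^(2/3)·S^(1/2) = (1/11.4) × 8.634 × 0.9814 × 0.01871 = 0.01390

0.0139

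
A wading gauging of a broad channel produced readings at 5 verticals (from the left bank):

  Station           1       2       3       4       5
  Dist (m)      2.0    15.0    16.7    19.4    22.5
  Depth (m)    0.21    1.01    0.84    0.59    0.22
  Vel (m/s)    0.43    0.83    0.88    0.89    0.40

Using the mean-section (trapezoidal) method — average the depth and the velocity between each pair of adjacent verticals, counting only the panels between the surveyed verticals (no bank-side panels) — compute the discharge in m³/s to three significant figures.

8.86 m³/s

Panel 1-2: Δb = 13 m, d̄ = (0.21+1.01)/2 = 0.61, v̄ = (0.43+0.83)/2 = 0.63 → q = 13×0.61×0.63 = 4.996 m³/s
Panel 2-3: Δb = 1.7 m, d̄ = (1.01+0.84)/2 = 0.925, v̄ = (0.83+0.88)/2 = 0.855 → q = 1.7×0.925×0.855 = 1.344 m³/s
Panel 3-4: Δb = 2.7 m, d̄ = (0.84+0.59)/2 = 0.715, v̄ = (0.88+0.89)/2 = 0.885 → q = 2.7×0.715×0.885 = 1.708 m³/s
Panel 4-5: Δb = 3.1 m, d̄ = (0.59+0.22)/2 = 0.405, v̄ = (0.89+0.40)/2 = 0.645 → q = 3.1×0.405×0.645 = 0.8098 m³/s
Q = Σ q = 8.859 m³/s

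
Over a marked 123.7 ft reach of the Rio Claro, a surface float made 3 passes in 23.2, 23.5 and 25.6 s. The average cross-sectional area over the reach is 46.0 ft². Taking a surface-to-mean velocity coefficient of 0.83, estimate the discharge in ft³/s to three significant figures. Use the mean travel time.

196 ft³/s

t̄ = (23.2 + 23.5 + 25.6) / 3 = 24.1 s
v_surface = L / t̄ = 123.7 / 24.1 = 5.133 ft/s
v_mean = 0.83 × 5.133 = 4.260 ft/s
Q = A × v_mean = 46.0 × 4.260 = 196.0 ft³/s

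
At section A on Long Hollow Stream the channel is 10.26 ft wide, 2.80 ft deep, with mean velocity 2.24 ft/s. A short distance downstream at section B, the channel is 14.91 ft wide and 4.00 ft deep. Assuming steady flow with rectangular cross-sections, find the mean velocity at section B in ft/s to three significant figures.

1.08 ft/s

Q = A₁V₁ = (10.26×2.80) × 2.24 = 64.35 ft³/s
A₂ = 14.91 × 4.00 = 59.64 ft²
V₂ = Q/A₂ = 64.35/59.64 = 1.079 ft/s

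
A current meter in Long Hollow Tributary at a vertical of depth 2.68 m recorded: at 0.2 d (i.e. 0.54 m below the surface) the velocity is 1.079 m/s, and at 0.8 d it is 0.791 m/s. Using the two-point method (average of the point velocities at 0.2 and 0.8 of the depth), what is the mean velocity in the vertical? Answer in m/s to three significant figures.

v̄ = (1.079 + 0.791) / 2 = 0.9350 m/s

0.935 m/s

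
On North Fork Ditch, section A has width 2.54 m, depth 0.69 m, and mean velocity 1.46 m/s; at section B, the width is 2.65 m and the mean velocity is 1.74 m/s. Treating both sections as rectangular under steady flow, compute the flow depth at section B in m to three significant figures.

0.555 m

Q = A₁V₁ = (2.54×0.69) × 1.46 = 2.559 m³/s
d₂ = Q/(b₂ V₂) = 2.559/(2.65×1.74) = 0.5549 m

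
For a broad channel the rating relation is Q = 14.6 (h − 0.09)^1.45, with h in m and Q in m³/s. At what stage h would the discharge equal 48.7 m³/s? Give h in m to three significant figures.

2.39 m

h − h₀ = (Q/C)^(1/b) = (48.7/14.6)^(1/1.45) = 2.295 m
h = 0.09 + 2.295 = 2.385 m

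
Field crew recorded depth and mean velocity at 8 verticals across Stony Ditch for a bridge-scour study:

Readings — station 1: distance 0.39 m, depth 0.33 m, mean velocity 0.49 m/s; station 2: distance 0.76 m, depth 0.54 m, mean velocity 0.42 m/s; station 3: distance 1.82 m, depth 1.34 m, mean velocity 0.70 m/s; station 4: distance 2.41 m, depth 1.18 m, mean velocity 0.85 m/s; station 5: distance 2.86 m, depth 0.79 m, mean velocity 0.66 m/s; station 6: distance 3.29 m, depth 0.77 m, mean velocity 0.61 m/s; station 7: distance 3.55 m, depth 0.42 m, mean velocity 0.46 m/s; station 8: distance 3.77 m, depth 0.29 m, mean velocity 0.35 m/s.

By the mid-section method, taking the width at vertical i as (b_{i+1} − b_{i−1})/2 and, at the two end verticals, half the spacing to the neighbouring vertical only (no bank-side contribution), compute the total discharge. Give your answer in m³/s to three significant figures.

w_1 = (0.76 − 0.39)/2 = 0.185 m; q_1 = 0.49 × 0.33 × 0.185 = 0.02991 m³/s
w_2 = (1.82 − 0.39)/2 = 0.715 m; q_2 = 0.42 × 0.54 × 0.715 = 0.1622 m³/s
w_3 = (2.41 − 0.76)/2 = 0.825 m; q_3 = 0.70 × 1.34 × 0.825 = 0.7739 m³/s
w_4 = (2.86 − 1.82)/2 = 0.52 m; q_4 = 0.85 × 1.18 × 0.52 = 0.5216 m³/s
w_5 = (3.29 − 2.41)/2 = 0.44 m; q_5 = 0.66 × 0.79 × 0.44 = 0.2294 m³/s
w_6 = (3.55 − 2.86)/2 = 0.345 m; q_6 = 0.61 × 0.77 × 0.345 = 0.1620 m³/s
w_7 = (3.77 − 3.29)/2 = 0.24 m; q_7 = 0.46 × 0.42 × 0.24 = 0.04637 m³/s
w_8 = (3.77 − 3.55)/2 = 0.11 m; q_8 = 0.35 × 0.29 × 0.11 = 0.01117 m³/s
Q = Σ qᵢ = 1.936 m³/s

1.94 m³/s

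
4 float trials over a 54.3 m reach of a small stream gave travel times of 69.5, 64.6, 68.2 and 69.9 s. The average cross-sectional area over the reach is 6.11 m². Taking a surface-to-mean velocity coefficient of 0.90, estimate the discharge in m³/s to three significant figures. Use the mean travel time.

4.39 m³/s

t̄ = (69.5 + 64.6 + 68.2 + 69.9) / 4 = 68.05 s
v_surface = L / t̄ = 54.3 / 68.05 = 0.7979 m/s
v_mean = 0.90 × 0.7979 = 0.7181 m/s
Q = A × v_mean = 6.11 × 0.7181 = 4.388 m³/s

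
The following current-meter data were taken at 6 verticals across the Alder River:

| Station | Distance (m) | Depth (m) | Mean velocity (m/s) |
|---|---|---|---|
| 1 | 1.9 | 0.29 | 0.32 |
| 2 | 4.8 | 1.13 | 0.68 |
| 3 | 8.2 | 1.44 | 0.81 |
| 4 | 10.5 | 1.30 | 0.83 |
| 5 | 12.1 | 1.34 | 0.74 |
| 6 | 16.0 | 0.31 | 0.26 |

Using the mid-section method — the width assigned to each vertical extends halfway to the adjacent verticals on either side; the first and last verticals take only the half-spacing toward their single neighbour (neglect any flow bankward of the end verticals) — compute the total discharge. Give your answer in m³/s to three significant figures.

10.9 m³/s

w_1 = (4.8 − 1.9)/2 = 1.45 m; q_1 = 0.32 × 0.29 × 1.45 = 0.1346 m³/s
w_2 = (8.2 − 1.9)/2 = 3.15 m; q_2 = 0.68 × 1.13 × 3.15 = 2.420 m³/s
w_3 = (10.5 − 4.8)/2 = 2.85 m; q_3 = 0.81 × 1.44 × 2.85 = 3.324 m³/s
w_4 = (12.1 − 8.2)/2 = 1.95 m; q_4 = 0.83 × 1.30 × 1.95 = 2.104 m³/s
w_5 = (16.0 − 10.5)/2 = 2.75 m; q_5 = 0.74 × 1.34 × 2.75 = 2.727 m³/s
w_6 = (16.0 − 12.1)/2 = 1.95 m; q_6 = 0.26 × 0.31 × 1.95 = 0.1572 m³/s
Q = Σ qᵢ = 10.87 m³/s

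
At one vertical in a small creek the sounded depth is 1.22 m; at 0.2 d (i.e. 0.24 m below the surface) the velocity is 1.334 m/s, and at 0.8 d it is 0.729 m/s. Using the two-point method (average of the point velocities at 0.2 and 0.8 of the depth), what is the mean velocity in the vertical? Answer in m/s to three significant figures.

1.03 m/s

v̄ = (1.334 + 0.729) / 2 = 1.032 m/s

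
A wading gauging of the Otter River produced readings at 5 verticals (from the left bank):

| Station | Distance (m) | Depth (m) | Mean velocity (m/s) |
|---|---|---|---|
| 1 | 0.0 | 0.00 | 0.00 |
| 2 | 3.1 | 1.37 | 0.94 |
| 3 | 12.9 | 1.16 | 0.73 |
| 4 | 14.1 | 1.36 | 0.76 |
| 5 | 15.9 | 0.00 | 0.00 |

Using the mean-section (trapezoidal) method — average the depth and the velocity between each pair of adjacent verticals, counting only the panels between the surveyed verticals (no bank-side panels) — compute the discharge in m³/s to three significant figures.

Panel 1-2: Δb = 3.1 m, d̄ = (0.00+1.37)/2 = 0.685, v̄ = (0.00+0.94)/2 = 0.47 → q = 3.1×0.685×0.47 = 0.9980 m³/s
Panel 2-3: Δb = 9.8 m, d̄ = (1.37+1.16)/2 = 1.265, v̄ = (0.94+0.73)/2 = 0.835 → q = 9.8×1.265×0.835 = 10.35 m³/s
Panel 3-4: Δb = 1.2 m, d̄ = (1.16+1.36)/2 = 1.26, v̄ = (0.73+0.76)/2 = 0.745 → q = 1.2×1.26×0.745 = 1.126 m³/s
Panel 4-5: Δb = 1.8 m, d̄ = (1.36+0.00)/2 = 0.68, v̄ = (0.76+0.00)/2 = 0.38 → q = 1.8×0.68×0.38 = 0.4651 m³/s
Q = Σ q = 12.94 m³/s

12.9 m³/s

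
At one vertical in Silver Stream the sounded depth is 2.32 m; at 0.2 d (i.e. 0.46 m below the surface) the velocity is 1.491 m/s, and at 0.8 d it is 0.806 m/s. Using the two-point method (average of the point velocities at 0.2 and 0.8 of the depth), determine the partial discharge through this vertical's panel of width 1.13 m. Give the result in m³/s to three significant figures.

3.01 m³/s

v̄ = (1.491 + 0.806) / 2 = 1.149 m/s
q = v̄ × d × w = 1.149 × 2.32 × 1.13 = 3.011 m³/s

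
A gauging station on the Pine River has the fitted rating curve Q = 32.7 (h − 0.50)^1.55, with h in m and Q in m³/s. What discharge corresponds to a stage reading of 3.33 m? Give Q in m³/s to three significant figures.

164 m³/s

Q = 32.7 × (3.33 − 0.50)^1.55 = 32.7 × 2.83^1.55 = 164.0 m³/s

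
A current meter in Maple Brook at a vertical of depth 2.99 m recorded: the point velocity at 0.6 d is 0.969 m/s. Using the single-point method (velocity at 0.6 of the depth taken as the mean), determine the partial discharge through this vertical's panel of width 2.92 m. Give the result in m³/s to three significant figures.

8.46 m³/s

v̄ = v₀.₆ = 0.969 m/s
q = v̄ × d × w = 0.9690 × 2.99 × 2.92 = 8.460 m³/s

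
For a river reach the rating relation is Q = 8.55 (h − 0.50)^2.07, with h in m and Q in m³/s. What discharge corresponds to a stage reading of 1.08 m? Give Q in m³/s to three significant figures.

Q = 8.55 × (1.08 − 0.50)^2.07 = 8.55 × 0.58^2.07 = 2.769 m³/s

2.77 m³/s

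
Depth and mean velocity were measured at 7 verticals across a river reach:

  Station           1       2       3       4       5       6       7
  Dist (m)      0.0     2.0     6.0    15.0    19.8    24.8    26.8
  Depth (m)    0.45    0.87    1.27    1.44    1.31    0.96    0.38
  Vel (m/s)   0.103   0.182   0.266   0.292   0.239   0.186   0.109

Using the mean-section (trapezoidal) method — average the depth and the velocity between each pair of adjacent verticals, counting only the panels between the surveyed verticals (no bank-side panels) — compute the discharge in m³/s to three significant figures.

7.71 m³/s

Panel 1-2: Δb = 2 m, d̄ = (0.45+0.87)/2 = 0.66, v̄ = (0.103+0.182)/2 = 0.1425 → q = 2×0.66×0.1425 = 0.1881 m³/s
Panel 2-3: Δb = 4 m, d̄ = (0.87+1.27)/2 = 1.07, v̄ = (0.182+0.266)/2 = 0.224 → q = 4×1.07×0.224 = 0.9587 m³/s
Panel 3-4: Δb = 9 m, d̄ = (1.27+1.44)/2 = 1.355, v̄ = (0.266+0.292)/2 = 0.279 → q = 9×1.355×0.279 = 3.402 m³/s
Panel 4-5: Δb = 4.8 m, d̄ = (1.44+1.31)/2 = 1.375, v̄ = (0.292+0.239)/2 = 0.2655 → q = 4.8×1.375×0.2655 = 1.752 m³/s
Panel 5-6: Δb = 5 m, d̄ = (1.31+0.96)/2 = 1.135, v̄ = (0.239+0.186)/2 = 0.2125 → q = 5×1.135×0.2125 = 1.206 m³/s
Panel 6-7: Δb = 2 m, d̄ = (0.96+0.38)/2 = 0.67, v̄ = (0.186+0.109)/2 = 0.1475 → q = 2×0.67×0.1475 = 0.1977 m³/s
Q = Σ q = 7.705 m³/s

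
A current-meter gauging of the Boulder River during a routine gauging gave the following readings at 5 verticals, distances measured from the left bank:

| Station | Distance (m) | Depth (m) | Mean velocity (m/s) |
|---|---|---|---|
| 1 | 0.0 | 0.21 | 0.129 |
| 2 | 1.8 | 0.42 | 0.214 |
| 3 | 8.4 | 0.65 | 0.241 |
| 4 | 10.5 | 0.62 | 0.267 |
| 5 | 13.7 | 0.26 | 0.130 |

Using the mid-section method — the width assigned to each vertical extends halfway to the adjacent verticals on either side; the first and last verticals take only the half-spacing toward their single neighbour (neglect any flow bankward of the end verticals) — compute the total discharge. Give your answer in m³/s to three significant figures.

1.58 m³/s

w_1 = (1.8 − 0.0)/2 = 0.9 m; q_1 = 0.129 × 0.21 × 0.9 = 0.02438 m³/s
w_2 = (8.4 − 0.0)/2 = 4.2 m; q_2 = 0.214 × 0.42 × 4.2 = 0.3775 m³/s
w_3 = (10.5 − 1.8)/2 = 4.35 m; q_3 = 0.241 × 0.65 × 4.35 = 0.6814 m³/s
w_4 = (13.7 − 8.4)/2 = 2.65 m; q_4 = 0.267 × 0.62 × 2.65 = 0.4387 m³/s
w_5 = (13.7 − 10.5)/2 = 1.6 m; q_5 = 0.130 × 0.26 × 1.6 = 0.05408 m³/s
Q = Σ qᵢ = 1.576 m³/s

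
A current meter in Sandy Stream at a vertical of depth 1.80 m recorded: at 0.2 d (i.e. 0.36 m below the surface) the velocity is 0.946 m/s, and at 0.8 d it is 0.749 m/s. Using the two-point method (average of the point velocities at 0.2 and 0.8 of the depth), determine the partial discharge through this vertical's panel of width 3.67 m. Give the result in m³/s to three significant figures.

5.60 m³/s

v̄ = (0.946 + 0.749) / 2 = 0.8475 m/s
q = v̄ × d × w = 0.8475 × 1.80 × 3.67 = 5.599 m³/s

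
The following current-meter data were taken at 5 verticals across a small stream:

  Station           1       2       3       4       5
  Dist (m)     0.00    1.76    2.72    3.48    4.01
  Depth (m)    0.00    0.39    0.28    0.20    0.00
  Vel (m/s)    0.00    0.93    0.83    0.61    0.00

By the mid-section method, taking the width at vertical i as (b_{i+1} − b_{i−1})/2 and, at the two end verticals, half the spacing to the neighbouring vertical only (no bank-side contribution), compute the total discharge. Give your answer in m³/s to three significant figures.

w_2 = (2.72 − 0.00)/2 = 1.36 m; q_2 = 0.93 × 0.39 × 1.36 = 0.4933 m³/s
w_3 = (3.48 − 1.76)/2 = 0.86 m; q_3 = 0.83 × 0.28 × 0.86 = 0.1999 m³/s
w_4 = (4.01 − 2.72)/2 = 0.645 m; q_4 = 0.61 × 0.20 × 0.645 = 0.07869 m³/s
Stations 1, 5 contribute zero (depth or velocity is 0).
Q = Σ qᵢ = 0.7718 m³/s

0.772 m³/s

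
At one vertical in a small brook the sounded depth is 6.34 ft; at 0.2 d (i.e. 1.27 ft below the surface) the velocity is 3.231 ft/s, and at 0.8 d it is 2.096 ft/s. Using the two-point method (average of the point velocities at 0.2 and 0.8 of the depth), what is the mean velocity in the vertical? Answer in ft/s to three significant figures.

v̄ = (3.231 + 2.096) / 2 = 2.664 ft/s

2.66 ft/s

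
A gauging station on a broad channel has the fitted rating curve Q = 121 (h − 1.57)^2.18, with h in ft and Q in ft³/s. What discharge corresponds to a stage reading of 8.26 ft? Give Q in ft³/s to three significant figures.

7620 ft³/s

Q = 121 × (8.26 − 1.57)^2.18 = 121 × 6.69^2.18 = 7625 ft³/s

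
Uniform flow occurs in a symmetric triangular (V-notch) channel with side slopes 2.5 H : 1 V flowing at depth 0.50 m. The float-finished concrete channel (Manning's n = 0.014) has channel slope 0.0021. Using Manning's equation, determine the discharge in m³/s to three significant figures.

A = z·y² = 2.5×0.50² = 0.6250 m²
P = 2y√(1+z²) = 2×0.50×√(1+2.5²) = 2.693 m
R = A/P = 0.6250/2.693 = 0.2321 m
Q = (1/n)·A·R^(2/3)·S^(1/2) = (1/0.014) × 0.6250 × 0.2321^(2/3) × 0.0021^(1/2) = 0.7727 m³/s

0.773 m³/s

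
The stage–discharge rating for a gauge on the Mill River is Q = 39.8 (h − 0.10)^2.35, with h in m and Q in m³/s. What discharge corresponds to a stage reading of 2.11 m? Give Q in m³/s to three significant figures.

205 m³/s

Q = 39.8 × (2.11 − 0.10)^2.35 = 39.8 × 2.01^2.35 = 205.3 m³/s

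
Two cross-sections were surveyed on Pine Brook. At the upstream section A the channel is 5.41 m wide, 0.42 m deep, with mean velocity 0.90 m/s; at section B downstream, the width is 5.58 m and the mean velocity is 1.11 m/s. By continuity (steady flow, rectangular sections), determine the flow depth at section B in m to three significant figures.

0.330 m

Q = A₁V₁ = (5.41×0.42) × 0.90 = 2.045 m³/s
d₂ = Q/(b₂ V₂) = 2.045/(5.58×1.11) = 0.3302 m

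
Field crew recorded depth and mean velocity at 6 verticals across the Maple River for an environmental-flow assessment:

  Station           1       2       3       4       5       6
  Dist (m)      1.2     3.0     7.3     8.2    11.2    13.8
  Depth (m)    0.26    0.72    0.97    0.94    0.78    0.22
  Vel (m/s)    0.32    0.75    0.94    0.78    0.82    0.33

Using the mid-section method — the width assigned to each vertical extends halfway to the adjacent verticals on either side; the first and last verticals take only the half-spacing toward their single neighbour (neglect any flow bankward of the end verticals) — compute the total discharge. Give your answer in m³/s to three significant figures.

w_1 = (3.0 − 1.2)/2 = 0.9 m; q_1 = 0.32 × 0.26 × 0.9 = 0.07488 m³/s
w_2 = (7.3 − 1.2)/2 = 3.05 m; q_2 = 0.75 × 0.72 × 3.05 = 1.647 m³/s
w_3 = (8.2 − 3.0)/2 = 2.6 m; q_3 = 0.94 × 0.97 × 2.6 = 2.371 m³/s
w_4 = (11.2 − 7.3)/2 = 1.95 m; q_4 = 0.78 × 0.94 × 1.95 = 1.430 m³/s
w_5 = (13.8 − 8.2)/2 = 2.8 m; q_5 = 0.82 × 0.78 × 2.8 = 1.791 m³/s
w_6 = (13.8 − 11.2)/2 = 1.3 m; q_6 = 0.33 × 0.22 × 1.3 = 0.09438 m³/s
Q = Σ qᵢ = 7.408 m³/s

7.41 m³/s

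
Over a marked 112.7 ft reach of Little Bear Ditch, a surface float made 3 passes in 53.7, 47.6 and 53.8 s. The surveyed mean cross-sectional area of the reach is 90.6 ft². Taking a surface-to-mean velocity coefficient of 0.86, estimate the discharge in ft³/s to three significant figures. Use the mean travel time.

t̄ = (53.7 + 47.6 + 53.8) / 3 = 51.7 s
v_surface = L / t̄ = 112.7 / 51.7 = 2.180 ft/s
v_mean = 0.86 × 2.180 = 1.875 ft/s
Q = A × v_mean = 90.6 × 1.875 = 169.8 ft³/s

170 ft³/s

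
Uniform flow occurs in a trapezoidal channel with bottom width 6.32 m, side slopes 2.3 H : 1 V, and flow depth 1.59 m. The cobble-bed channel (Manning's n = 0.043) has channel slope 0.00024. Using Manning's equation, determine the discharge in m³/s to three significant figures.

A = (b + z·y)·y = (6.32 + 2.3×1.59)×1.59 = 15.86 m²
P = b + 2y√(1+z²) = 6.32 + 2×1.59×√(1+2.3²) = 14.30 m
R = A/P = 15.86/14.30 = 1.110 m
Q = (1/n)·A·R^(2/3)·S^(1/2) = (1/0.043) × 15.86 × 1.110^(2/3) × 0.00024^(1/2) = 6.126 m³/s

6.13 m³/s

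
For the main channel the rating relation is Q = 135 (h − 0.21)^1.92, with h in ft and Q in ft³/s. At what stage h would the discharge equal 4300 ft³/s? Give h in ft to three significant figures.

6.28 ft

h − h₀ = (Q/C)^(1/b) = (4300/135)^(1/1.92) = 6.066 ft
h = 0.21 + 6.066 = 6.276 ft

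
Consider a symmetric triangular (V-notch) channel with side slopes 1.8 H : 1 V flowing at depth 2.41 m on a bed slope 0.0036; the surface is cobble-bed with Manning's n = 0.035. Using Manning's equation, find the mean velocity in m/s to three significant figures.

1.77 m/s

A = z·y² = 1.8×2.41² = 10.45 m²
P = 2y√(1+z²) = 2×2.41×√(1+1.8²) = 9.925 m
R = A/P = 10.45/9.925 = 1.053 m
Q = (1/n)·A·R^(2/3)·S^(1/2) = (1/0.035) × 10.45 × 1.053^(2/3) × 0.0036^(1/2) = 18.55 m³/s
V = Q/A = 18.55/10.45 = 1.775 m/s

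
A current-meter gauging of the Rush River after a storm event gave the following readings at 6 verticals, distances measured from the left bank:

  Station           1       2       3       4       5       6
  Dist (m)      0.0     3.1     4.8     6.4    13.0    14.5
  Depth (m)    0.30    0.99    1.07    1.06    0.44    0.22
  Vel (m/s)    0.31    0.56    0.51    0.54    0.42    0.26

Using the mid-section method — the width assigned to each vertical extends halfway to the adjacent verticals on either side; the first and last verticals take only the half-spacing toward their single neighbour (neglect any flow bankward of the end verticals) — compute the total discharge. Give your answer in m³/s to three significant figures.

w_1 = (3.1 − 0.0)/2 = 1.55 m; q_1 = 0.31 × 0.30 × 1.55 = 0.1442 m³/s
w_2 = (4.8 − 0.0)/2 = 2.4 m; q_2 = 0.56 × 0.99 × 2.4 = 1.331 m³/s
w_3 = (6.4 − 3.1)/2 = 1.65 m; q_3 = 0.51 × 1.07 × 1.65 = 0.9004 m³/s
w_4 = (13.0 − 4.8)/2 = 4.1 m; q_4 = 0.54 × 1.06 × 4.1 = 2.347 m³/s
w_5 = (14.5 − 6.4)/2 = 4.05 m; q_5 = 0.42 × 0.44 × 4.05 = 0.7484 m³/s
w_6 = (14.5 − 13.0)/2 = 0.75 m; q_6 = 0.26 × 0.22 × 0.75 = 0.04290 m³/s
Q = Σ qᵢ = 5.513 m³/s

5.51 m³/s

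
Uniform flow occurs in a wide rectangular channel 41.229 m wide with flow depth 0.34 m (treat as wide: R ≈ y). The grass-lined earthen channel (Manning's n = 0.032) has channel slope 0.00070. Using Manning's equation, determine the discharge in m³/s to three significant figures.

5.65 m³/s

A = b·y = 41.229 × 0.34 = 14.02 m²
Wide channel: R ≈ y = 0.34 m
Q = (1/n)·A·R^(2/3)·S^(1/2) = (1/0.032) × 14.02 × 0.3400^(2/3) × 0.00070^(1/2) = 5.646 m³/s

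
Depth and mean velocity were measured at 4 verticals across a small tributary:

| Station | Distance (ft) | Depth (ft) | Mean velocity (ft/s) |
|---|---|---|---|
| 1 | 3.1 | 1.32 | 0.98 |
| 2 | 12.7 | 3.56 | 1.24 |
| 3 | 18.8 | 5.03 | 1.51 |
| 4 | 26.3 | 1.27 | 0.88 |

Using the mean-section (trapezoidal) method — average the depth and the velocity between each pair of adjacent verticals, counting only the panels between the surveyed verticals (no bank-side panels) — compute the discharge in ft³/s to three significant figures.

90.3 ft³/s

Panel 1-2: Δb = 9.6 ft, d̄ = (1.32+3.56)/2 = 2.44, v̄ = (0.98+1.24)/2 = 1.11 → q = 9.6×2.44×1.11 = 26.00 ft³/s
Panel 2-3: Δb = 6.1 ft, d̄ = (3.56+5.03)/2 = 4.295, v̄ = (1.24+1.51)/2 = 1.375 → q = 6.1×4.295×1.375 = 36.02 ft³/s
Panel 3-4: Δb = 7.5 ft, d̄ = (5.03+1.27)/2 = 3.15, v̄ = (1.51+0.88)/2 = 1.195 → q = 7.5×3.15×1.195 = 28.23 ft³/s
Q = Σ q = 90.26 ft³/s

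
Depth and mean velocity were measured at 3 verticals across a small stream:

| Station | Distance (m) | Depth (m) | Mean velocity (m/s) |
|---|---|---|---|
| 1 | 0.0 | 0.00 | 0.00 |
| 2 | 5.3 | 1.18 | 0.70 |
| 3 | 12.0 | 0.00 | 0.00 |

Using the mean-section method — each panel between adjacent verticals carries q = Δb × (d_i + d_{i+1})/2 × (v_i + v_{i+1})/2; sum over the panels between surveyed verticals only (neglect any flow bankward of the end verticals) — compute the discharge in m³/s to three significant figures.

2.48 m³/s

Panel 1-2: Δb = 5.3 m, d̄ = (0.00+1.18)/2 = 0.59, v̄ = (0.00+0.70)/2 = 0.35 → q = 5.3×0.59×0.35 = 1.094 m³/s
Panel 2-3: Δb = 6.7 m, d̄ = (1.18+0.00)/2 = 0.59, v̄ = (0.70+0.00)/2 = 0.35 → q = 6.7×0.59×0.35 = 1.384 m³/s
Q = Σ q = 2.478 m³/s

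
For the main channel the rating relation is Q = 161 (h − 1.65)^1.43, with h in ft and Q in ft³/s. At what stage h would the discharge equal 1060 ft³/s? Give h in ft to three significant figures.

h − h₀ = (Q/C)^(1/b) = (1060/161)^(1/1.43) = 3.736 ft
h = 1.65 + 3.736 = 5.386 ft

5.39 ft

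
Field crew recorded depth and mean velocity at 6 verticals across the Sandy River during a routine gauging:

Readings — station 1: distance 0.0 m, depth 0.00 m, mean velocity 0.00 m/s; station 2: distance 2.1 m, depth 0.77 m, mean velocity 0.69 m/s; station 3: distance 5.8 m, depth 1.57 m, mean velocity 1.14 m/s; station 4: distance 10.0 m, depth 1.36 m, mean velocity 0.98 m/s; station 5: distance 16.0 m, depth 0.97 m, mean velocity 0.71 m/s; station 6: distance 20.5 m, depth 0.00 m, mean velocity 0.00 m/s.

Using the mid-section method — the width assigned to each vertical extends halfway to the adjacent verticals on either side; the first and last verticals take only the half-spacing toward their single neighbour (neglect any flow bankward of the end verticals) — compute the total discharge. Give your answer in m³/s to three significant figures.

19.0 m³/s

w_2 = (5.8 − 0.0)/2 = 2.9 m; q_2 = 0.69 × 0.77 × 2.9 = 1.541 m³/s
w_3 = (10.0 − 2.1)/2 = 3.95 m; q_3 = 1.14 × 1.57 × 3.95 = 7.070 m³/s
w_4 = (16.0 − 5.8)/2 = 5.1 m; q_4 = 0.98 × 1.36 × 5.1 = 6.797 m³/s
w_5 = (20.5 − 10.0)/2 = 5.25 m; q_5 = 0.71 × 0.97 × 5.25 = 3.616 m³/s
Stations 1, 6 contribute zero (depth or velocity is 0).
Q = Σ qᵢ = 19.02 m³/s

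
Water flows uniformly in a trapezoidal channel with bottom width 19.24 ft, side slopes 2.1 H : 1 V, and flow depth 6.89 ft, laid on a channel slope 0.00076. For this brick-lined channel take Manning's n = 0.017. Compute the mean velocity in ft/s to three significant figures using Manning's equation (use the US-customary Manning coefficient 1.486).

A = (b + z·y)·y = (19.24 + 2.1×6.89)×6.89 = 232.3 ft²
P = b + 2y√(1+z²) = 19.24 + 2×6.89×√(1+2.1²) = 51.29 ft
R = A/P = 232.3/51.29 = 4.528 ft
Q = (1.486/n)·A·R^(2/3)·S^(1/2) = (1.486/0.017) × 232.3 × 4.528^(2/3) × 0.00076^(1/2) = 1532 ft³/s
V = Q/A = 1532/232.3 = 6.596 ft/s

6.60 ft/s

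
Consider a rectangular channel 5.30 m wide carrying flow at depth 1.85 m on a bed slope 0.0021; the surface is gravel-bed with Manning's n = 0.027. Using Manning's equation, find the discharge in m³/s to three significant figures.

17.6 m³/s

A = b·y = 5.30 × 1.85 = 9.805 m²
P = b + 2y = 5.30 + 2×1.85 = 9.000 m
R = A/P = 9.805/9.000 = 1.089 m
Q = (1/n)·A·R^(2/3)·S^(1/2) = (1/0.027) × 9.805 × 1.089^(2/3) × 0.0021^(1/2) = 17.62 m³/s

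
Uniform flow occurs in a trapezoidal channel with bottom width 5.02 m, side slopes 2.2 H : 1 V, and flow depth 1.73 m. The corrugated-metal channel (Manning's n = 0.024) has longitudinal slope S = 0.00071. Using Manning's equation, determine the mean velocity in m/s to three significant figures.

A = (b + z·y)·y = (5.02 + 2.2×1.73)×1.73 = 15.27 m²
P = b + 2y√(1+z²) = 5.02 + 2×1.73×√(1+2.2²) = 13.38 m
R = A/P = 15.27/13.38 = 1.141 m
Q = (1/n)·A·R^(2/3)·S^(1/2) = (1/0.024) × 15.27 × 1.141^(2/3) × 0.00071^(1/2) = 18.51 m³/s
V = Q/A = 18.51/15.27 = 1.212 m/s

1.21 m/s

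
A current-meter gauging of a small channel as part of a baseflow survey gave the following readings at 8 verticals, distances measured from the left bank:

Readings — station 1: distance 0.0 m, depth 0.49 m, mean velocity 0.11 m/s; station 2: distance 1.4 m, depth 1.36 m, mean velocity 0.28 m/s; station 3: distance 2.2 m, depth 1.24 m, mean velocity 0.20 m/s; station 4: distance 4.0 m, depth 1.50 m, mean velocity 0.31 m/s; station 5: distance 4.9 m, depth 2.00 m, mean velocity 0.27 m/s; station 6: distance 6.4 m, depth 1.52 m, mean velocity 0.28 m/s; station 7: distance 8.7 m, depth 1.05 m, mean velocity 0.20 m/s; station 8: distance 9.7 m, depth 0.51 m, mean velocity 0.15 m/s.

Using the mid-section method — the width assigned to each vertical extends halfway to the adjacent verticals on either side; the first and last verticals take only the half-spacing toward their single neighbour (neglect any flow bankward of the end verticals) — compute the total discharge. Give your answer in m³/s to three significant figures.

3.25 m³/s

w_1 = (1.4 − 0.0)/2 = 0.7 m; q_1 = 0.11 × 0.49 × 0.7 = 0.03773 m³/s
w_2 = (2.2 − 0.0)/2 = 1.1 m; q_2 = 0.28 × 1.36 × 1.1 = 0.4189 m³/s
w_3 = (4.0 − 1.4)/2 = 1.3 m; q_3 = 0.20 × 1.24 × 1.3 = 0.3224 m³/s
w_4 = (4.9 − 2.2)/2 = 1.35 m; q_4 = 0.31 × 1.50 × 1.35 = 0.6278 m³/s
w_5 = (6.4 − 4.0)/2 = 1.2 m; q_5 = 0.27 × 2.00 × 1.2 = 0.6480 m³/s
w_6 = (8.7 − 4.9)/2 = 1.9 m; q_6 = 0.28 × 1.52 × 1.9 = 0.8086 m³/s
w_7 = (9.7 − 6.4)/2 = 1.65 m; q_7 = 0.20 × 1.05 × 1.65 = 0.3465 m³/s
w_8 = (9.7 − 8.7)/2 = 0.5 m; q_8 = 0.15 × 0.51 × 0.5 = 0.03825 m³/s
Q = Σ qᵢ = 3.248 m³/s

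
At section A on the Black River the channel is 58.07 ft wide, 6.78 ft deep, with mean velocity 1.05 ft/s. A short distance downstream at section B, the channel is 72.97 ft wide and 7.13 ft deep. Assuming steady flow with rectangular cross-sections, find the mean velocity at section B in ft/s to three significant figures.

0.795 ft/s

Q = A₁V₁ = (58.07×6.78) × 1.05 = 413.4 ft³/s
A₂ = 72.97 × 7.13 = 520.3 ft²
V₂ = Q/A₂ = 413.4/520.3 = 0.7946 ft/s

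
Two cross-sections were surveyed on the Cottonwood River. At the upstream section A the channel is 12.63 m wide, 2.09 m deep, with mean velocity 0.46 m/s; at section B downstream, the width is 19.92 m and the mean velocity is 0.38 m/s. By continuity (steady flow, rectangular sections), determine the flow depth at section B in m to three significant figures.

Q = A₁V₁ = (12.63×2.09) × 0.46 = 12.14 m³/s
d₂ = Q/(b₂ V₂) = 12.14/(19.92×0.38) = 1.604 m

1.60 m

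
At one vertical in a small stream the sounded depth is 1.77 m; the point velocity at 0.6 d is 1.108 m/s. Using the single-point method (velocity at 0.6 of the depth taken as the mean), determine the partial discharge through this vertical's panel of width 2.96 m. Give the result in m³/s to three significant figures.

5.81 m³/s

v̄ = v₀.₆ = 1.108 m/s
q = v̄ × d × w = 1.108 × 1.77 × 2.96 = 5.805 m³/s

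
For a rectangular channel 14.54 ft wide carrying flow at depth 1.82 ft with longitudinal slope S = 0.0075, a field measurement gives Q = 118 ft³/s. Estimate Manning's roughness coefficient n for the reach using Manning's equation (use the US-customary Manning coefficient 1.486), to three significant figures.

A = b·y = 14.54 × 1.82 = 26.46 ft²
P = b + 2y = 14.54 + 2×1.82 = 18.18 ft
R = A/P = 26.46/18.18 = 1.456 ft
n = (1.486/Q)·A·R^(2/3)·S^(1/2) = (1.486/118) × 26.46 × 1.284 × 0.08660 = 0.03707

0.0371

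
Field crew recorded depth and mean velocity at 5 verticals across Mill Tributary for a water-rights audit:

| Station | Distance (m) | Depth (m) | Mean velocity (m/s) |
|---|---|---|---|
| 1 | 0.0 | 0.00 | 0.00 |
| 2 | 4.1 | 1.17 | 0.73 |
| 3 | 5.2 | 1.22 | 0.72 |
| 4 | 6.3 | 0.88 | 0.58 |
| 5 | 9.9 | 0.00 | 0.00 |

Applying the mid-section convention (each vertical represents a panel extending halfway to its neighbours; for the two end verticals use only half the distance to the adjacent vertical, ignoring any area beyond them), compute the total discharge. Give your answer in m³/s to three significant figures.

w_2 = (5.2 − 0.0)/2 = 2.6 m; q_2 = 0.73 × 1.17 × 2.6 = 2.221 m³/s
w_3 = (6.3 − 4.1)/2 = 1.1 m; q_3 = 0.72 × 1.22 × 1.1 = 0.9662 m³/s
w_4 = (9.9 − 5.2)/2 = 2.35 m; q_4 = 0.58 × 0.88 × 2.35 = 1.199 m³/s
Stations 1, 5 contribute zero (depth or velocity is 0).
Q = Σ qᵢ = 4.386 m³/s

4.39 m³/s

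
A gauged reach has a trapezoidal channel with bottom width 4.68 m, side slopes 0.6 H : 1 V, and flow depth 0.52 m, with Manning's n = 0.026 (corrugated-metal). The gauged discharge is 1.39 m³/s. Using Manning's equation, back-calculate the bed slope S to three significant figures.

0.000578

A = (b + z·y)·y = (4.68 + 0.6×0.52)×0.52 = 2.596 m²
P = b + 2y√(1+z²) = 4.68 + 2×0.52×√(1+0.6²) = 5.893 m
R = A/P = 2.596/5.893 = 0.4405 m
S = (Q·n / (1·A·R^(2/3)))² = (1.39×0.026 / (1×2.596×0.5789))² = 0.0005783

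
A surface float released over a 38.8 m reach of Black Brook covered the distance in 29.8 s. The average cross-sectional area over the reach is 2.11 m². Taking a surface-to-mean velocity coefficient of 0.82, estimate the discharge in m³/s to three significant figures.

v_surface = L / t̄ = 38.8 / 29.8 = 1.302 m/s
v_mean = 0.82 × 1.302 = 1.068 m/s
Q = A × v_mean = 2.11 × 1.068 = 2.253 m³/s

2.25 m³/s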